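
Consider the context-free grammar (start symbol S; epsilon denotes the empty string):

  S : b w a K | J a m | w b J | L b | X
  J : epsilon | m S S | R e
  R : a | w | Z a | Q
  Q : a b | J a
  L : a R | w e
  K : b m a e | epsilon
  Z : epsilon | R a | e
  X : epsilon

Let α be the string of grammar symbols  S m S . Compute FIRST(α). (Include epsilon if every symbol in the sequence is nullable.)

{ a, b, e, m, w }

Add FIRST(S)\{epsilon} = { a, b, e, m, w }; S is nullable, continue.
m is a terminal; add {m} and stop.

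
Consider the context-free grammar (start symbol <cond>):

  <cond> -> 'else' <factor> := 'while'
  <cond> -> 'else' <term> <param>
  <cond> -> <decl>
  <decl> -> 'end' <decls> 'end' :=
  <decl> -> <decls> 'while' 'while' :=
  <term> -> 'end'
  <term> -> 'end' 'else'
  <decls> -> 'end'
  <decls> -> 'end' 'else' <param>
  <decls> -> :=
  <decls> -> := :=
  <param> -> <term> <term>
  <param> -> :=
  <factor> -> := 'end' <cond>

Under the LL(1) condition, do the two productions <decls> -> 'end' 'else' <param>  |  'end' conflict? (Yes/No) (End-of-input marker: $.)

Yes

FIRST('end' 'else' <param>) = { 'end' } and FIRST('end') = { 'end' }.
Both contain 'end', so the two alternatives are not disjoint — LL(1) conflict.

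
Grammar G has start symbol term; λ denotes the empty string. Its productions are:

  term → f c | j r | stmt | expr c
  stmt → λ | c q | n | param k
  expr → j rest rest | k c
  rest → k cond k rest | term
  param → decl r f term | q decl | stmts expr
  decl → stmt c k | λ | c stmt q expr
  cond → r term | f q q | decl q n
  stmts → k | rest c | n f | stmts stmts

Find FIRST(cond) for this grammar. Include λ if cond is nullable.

{ c, f, j, k, n, q, r }

cond → r term contributes {r}.
cond → f q q contributes {f}.
From cond → decl q n: decl nullable, take FIRST(decl) ∪ {q} = { c, f, j, k, n, q, r }.
Union: FIRST(cond) = { c, f, j, k, n, q, r }.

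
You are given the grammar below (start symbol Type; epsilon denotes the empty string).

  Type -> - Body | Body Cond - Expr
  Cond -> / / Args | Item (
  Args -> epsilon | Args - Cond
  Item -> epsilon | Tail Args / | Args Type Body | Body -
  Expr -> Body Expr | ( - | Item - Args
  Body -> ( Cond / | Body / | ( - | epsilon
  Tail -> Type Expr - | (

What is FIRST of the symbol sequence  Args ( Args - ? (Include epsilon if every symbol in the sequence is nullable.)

Add FIRST(Args)\{epsilon} = { - }; Args is nullable, continue.
( is a terminal; add {(} and stop.

{ (, - }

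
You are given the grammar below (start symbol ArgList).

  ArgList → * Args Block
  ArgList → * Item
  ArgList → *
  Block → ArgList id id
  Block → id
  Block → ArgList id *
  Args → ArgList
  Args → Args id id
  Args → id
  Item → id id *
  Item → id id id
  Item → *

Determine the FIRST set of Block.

{ *, id }

From Block → ArgList id id: add FIRST(ArgList) = { * }.
Block → id contributes {id}.
From Block → ArgList id *: add FIRST(ArgList) = { * }.
Union: FIRST(Block) = { *, id }.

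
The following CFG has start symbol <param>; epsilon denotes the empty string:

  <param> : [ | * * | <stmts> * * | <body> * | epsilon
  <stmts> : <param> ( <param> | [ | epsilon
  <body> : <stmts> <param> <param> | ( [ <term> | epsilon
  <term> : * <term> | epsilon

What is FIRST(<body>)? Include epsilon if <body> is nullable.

{ (, *, [, epsilon }

From <body> : <stmts> <param> <param>: <stmts>, <param>, <param> nullable, take FIRST(<stmts>) ∪ FIRST(<param>) ∪ FIRST(<param>) = { (, *, [ }; also epsilon since the whole RHS is nullable.
<body> : ( [ <term> contributes {(}.
<body> : epsilon contributes epsilon.
Union: FIRST(<body>) = { (, *, [, epsilon }.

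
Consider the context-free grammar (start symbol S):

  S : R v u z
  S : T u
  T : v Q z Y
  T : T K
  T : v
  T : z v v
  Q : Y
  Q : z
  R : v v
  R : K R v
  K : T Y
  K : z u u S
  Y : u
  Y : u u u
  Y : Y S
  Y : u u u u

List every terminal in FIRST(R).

R : v v contributes {v}.
From R : K R v: add FIRST(K) = { v, z }.
Union: FIRST(R) = { v, z }.

{ v, z }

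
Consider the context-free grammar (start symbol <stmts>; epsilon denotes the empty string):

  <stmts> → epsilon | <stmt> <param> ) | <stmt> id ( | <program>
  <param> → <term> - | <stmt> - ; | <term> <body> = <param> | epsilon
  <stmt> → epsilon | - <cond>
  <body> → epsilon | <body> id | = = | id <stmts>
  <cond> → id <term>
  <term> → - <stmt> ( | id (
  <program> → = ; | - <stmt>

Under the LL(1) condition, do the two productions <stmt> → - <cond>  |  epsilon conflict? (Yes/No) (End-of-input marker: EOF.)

Yes

FIRST(- <cond>) = { - } and FIRST(epsilon) = { epsilon }.
The second alternative is nullable and FOLLOW(<stmt>) = { EOF, (, ), -, =, id } shares - with FIRST of the first — conflict.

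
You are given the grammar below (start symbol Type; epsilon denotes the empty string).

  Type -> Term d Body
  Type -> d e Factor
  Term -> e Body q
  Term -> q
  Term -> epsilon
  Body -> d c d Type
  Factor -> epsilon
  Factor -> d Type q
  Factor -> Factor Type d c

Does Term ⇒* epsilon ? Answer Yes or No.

Term has an epsilon-production, so Term ⇒ epsilon.

Yes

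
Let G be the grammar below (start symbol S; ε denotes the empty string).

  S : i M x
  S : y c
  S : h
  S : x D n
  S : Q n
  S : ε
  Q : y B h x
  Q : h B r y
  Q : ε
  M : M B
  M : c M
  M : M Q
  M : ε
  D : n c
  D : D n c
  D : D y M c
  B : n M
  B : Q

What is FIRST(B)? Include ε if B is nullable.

B : n M contributes {n}.
From B : Q: add FIRST(Q) = { h, y, ε } (including ε since Q is nullable).
Union: FIRST(B) = { h, n, y, ε }.

{ h, n, y, ε }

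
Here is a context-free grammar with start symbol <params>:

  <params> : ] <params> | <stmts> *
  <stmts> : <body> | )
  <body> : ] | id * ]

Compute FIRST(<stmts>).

{ ), ], id }

From <stmts> : <body>: add FIRST(<body>) = { ], id }.
<stmts> : ) contributes {)}.
Union: FIRST(<stmts>) = { ), ], id }.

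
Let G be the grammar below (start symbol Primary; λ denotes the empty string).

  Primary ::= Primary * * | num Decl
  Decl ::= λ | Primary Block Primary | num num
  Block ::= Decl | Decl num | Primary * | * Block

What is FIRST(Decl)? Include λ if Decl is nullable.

Decl ::= λ contributes λ.
From Decl ::= Primary Block Primary: add FIRST(Primary) = { num }.
Decl ::= num num contributes {num}.
Union: FIRST(Decl) = { num, λ }.

{ num, λ }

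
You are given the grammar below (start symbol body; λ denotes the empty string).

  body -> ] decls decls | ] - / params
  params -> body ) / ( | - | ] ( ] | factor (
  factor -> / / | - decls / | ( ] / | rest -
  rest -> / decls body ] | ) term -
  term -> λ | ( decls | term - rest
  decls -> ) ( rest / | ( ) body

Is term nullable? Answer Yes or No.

Yes

term has an λ-production, so term ⇒ λ.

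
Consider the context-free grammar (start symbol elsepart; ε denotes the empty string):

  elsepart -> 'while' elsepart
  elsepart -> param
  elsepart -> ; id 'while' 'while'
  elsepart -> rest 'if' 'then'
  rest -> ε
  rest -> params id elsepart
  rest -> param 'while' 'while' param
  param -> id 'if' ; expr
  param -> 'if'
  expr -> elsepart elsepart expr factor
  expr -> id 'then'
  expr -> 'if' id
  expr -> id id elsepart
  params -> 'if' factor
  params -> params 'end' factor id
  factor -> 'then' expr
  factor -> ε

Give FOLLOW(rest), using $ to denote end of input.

{ 'if' }

In elsepart -> rest 'if' 'then': add FIRST('if' 'then') = { 'if' }.
Union: FOLLOW(rest) = { 'if' }.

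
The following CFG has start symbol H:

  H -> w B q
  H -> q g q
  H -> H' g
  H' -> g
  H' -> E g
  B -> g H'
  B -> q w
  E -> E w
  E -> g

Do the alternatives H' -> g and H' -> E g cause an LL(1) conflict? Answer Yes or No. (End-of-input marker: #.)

FIRST(g) = { g } and FIRST(E g) = { g }.
Both contain g, so the two alternatives are not disjoint — LL(1) conflict.

Yes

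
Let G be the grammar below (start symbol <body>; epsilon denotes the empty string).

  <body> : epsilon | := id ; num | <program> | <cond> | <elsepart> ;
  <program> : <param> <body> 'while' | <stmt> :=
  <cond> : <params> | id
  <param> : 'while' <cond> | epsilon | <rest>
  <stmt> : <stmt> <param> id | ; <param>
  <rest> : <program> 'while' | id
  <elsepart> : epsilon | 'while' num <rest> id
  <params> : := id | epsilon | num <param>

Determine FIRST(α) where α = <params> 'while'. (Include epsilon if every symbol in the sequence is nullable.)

{ 'while', :=, num }

Add FIRST(<params>)\{epsilon} = { :=, num }; <params> is nullable, continue.
'while' is a terminal; add {'while'} and stop.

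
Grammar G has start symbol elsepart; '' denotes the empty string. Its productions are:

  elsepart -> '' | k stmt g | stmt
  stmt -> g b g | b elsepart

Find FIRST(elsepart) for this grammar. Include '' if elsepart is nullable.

elsepart -> '' contributes ''.
elsepart -> k stmt g contributes {k}.
From elsepart -> stmt: add FIRST(stmt) = { b, g }.
Union: FIRST(elsepart) = { b, g, k, '' }.

{ b, g, k, '' }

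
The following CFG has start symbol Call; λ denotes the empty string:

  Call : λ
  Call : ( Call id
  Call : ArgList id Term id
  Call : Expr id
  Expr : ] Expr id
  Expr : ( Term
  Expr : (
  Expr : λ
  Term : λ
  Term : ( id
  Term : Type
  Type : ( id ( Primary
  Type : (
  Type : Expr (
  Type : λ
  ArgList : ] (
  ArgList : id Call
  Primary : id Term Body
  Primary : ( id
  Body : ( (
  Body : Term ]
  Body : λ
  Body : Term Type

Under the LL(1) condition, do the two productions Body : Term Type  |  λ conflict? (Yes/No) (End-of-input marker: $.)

FIRST(Term Type) = { (, ], λ } and FIRST(λ) = { λ }.
Both alternatives are nullable, violating the LL(1) condition.

Yes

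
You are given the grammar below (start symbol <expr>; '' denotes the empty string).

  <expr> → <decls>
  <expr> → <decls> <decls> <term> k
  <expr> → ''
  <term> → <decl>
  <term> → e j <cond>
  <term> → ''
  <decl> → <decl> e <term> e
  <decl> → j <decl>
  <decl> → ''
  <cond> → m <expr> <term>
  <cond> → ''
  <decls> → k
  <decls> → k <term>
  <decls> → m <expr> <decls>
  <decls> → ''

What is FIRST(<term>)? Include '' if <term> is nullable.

From <term> → <decl>: add FIRST(<decl>) = { e, j, '' } (including '' since <decl> is nullable).
<term> → e j <cond> contributes {e}.
<term> → '' contributes ''.
Union: FIRST(<term>) = { e, j, '' }.

{ e, j, '' }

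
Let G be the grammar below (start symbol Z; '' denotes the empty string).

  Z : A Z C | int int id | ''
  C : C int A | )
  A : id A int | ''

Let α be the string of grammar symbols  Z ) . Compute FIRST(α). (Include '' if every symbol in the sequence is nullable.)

Add FIRST(Z)\{''} = { ), id, int }; Z is nullable, continue.
) is a terminal; add {)} and stop.

{ ), id, int }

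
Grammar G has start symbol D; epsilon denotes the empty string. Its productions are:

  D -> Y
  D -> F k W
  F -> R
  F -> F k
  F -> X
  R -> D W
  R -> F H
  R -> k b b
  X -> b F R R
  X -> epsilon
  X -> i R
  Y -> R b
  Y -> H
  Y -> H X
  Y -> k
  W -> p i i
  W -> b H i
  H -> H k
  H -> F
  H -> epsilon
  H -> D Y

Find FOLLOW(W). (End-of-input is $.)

In D -> F k W: W is at the end, add FOLLOW(D) = { $, b, i, k, p }.
In R -> D W: W is at the end, add FOLLOW(R) = { $, b, i, k, p }.
Union: FOLLOW(W) = { $, b, i, k, p }.

{ $, b, i, k, p }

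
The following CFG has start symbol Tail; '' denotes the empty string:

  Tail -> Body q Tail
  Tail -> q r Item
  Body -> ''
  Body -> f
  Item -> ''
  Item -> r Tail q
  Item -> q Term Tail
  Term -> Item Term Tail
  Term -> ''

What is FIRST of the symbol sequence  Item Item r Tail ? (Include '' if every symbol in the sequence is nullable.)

Add FIRST(Item)\{''} = { q, r }; Item is nullable, continue.
Add FIRST(Item)\{''} = { q, r }; Item is nullable, continue.
r is a terminal; add {r} and stop.

{ q, r }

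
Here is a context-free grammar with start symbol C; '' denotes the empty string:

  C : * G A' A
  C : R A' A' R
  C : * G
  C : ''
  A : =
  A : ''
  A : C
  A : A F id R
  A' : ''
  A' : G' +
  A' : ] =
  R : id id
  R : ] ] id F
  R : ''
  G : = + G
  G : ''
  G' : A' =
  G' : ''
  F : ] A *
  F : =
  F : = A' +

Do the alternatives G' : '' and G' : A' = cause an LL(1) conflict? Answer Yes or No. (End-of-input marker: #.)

Yes

FIRST('') = { '' } and FIRST(A' =) = { +, =, ] }.
The first alternative is nullable and FOLLOW(G') = { + } shares + with FIRST of the second — conflict.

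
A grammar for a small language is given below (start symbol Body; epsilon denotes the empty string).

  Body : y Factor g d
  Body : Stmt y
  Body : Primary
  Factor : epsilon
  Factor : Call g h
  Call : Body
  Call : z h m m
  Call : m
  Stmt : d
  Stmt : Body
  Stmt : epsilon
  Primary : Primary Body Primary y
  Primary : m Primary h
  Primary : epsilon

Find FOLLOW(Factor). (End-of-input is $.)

In Body : y Factor g d: add FIRST(g d) = { g }.
Union: FOLLOW(Factor) = { g }.

{ g }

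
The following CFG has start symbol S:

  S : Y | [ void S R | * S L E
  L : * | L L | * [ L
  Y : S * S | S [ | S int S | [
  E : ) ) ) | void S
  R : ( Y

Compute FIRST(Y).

{ *, [ }

From Y : S * S: add FIRST(S) = { *, [ }.
From Y : S [: add FIRST(S) = { *, [ }.
From Y : S int S: add FIRST(S) = { *, [ }.
Y : [ contributes {[}.
Union: FIRST(Y) = { *, [ }.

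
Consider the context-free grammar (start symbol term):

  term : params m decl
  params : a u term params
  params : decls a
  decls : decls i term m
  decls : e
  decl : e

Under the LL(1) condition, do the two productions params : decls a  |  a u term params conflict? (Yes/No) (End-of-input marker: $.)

No

FIRST(decls a) = { e } and FIRST(a u term params) = { a }.
The FIRST sets are disjoint and neither alternative is nullable — no conflict.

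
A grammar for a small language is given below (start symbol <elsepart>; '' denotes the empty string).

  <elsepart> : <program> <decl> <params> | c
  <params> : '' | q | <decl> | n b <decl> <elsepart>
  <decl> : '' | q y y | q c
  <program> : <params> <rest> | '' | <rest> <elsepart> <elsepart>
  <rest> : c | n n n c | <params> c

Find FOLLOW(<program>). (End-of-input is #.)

In <elsepart> : <program> <decl> <params>: add FIRST(<decl> <params>)\{''} = { n, q }.
  Since <decl> <params> is nullable, also add FOLLOW(<elsepart>) = { #, c, n, q }.
Union: FOLLOW(<program>) = { #, c, n, q }.

{ #, c, n, q }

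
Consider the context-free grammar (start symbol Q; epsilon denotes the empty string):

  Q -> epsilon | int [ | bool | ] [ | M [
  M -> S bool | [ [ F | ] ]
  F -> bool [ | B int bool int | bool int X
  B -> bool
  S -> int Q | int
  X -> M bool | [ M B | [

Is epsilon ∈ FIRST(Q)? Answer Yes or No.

Q has an epsilon-production, so Q ⇒ epsilon.

Yes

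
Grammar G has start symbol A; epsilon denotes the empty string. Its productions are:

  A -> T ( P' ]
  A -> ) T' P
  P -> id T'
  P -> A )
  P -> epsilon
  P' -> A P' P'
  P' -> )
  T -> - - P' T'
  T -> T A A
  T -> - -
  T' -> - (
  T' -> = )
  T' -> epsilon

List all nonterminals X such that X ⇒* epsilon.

Directly nullable (have an epsilon-production): P, T'.
No other nonterminal has a production whose RHS symbols are all nullable.

{ P, T' }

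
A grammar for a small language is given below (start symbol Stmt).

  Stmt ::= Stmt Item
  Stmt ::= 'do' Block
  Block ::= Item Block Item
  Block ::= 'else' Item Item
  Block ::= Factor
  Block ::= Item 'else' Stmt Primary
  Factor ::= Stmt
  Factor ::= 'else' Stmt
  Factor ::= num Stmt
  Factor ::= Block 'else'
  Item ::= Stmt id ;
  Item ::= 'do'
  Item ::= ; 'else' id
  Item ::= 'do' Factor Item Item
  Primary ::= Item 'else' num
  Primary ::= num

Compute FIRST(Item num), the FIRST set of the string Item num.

Add FIRST(Item) = { 'do', ; }; Item is not nullable, stop.

{ 'do', ; }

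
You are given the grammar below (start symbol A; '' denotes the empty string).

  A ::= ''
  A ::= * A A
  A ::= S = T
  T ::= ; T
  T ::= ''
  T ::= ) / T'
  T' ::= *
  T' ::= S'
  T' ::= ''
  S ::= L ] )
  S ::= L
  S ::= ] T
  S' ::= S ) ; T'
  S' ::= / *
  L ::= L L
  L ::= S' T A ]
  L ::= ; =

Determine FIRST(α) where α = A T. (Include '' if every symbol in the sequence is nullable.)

{ ), *, /, ;, ], '' }

Add FIRST(A)\{''} = { *, /, ;, ] }; A is nullable, continue.
Add FIRST(T)\{''} = { ), ; }; T is nullable, continue.
Every symbol is nullable, so include ''.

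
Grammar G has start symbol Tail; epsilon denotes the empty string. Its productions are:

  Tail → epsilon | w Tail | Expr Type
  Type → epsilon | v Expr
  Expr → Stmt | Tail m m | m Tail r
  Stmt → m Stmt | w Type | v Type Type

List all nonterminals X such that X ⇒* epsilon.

{ Tail, Type }

Directly nullable (have an epsilon-production): Tail, Type.
No other nonterminal has a production whose RHS symbols are all nullable.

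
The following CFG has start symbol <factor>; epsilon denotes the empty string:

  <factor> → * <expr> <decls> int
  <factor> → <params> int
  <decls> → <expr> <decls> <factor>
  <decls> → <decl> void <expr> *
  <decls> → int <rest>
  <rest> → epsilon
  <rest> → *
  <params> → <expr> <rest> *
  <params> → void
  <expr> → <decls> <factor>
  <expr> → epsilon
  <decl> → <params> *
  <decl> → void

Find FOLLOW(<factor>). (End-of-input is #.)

{ #, *, int, void }

<factor> is the start symbol, so # ∈ FOLLOW(<factor>).
In <decls> → <expr> <decls> <factor>: <factor> is at the end, add FOLLOW(<decls>) = { *, int, void }.
In <expr> → <decls> <factor>: <factor> is at the end, add FOLLOW(<expr>) = { *, int, void }.
Union: FOLLOW(<factor>) = { #, *, int, void }.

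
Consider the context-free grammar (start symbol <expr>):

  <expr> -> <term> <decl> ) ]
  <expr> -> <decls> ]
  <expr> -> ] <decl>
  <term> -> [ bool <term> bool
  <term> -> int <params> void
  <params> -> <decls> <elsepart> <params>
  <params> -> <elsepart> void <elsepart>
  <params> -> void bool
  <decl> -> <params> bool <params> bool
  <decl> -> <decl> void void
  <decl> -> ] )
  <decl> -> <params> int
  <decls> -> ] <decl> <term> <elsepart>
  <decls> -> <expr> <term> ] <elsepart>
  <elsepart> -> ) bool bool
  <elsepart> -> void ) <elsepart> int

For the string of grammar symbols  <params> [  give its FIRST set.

{ ), [, ], int, void }

Add FIRST(<params>) = { ), [, ], int, void }; <params> is not nullable, stop.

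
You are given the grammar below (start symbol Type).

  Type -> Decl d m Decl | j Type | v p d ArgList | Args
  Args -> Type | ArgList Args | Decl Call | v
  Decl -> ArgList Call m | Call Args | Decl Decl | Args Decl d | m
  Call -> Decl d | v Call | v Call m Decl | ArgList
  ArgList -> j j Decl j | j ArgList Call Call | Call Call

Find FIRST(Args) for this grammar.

{ j, m, v }

From Args -> Type: add FIRST(Type) = { j, m, v }.
From Args -> ArgList Args: add FIRST(ArgList) = { j, m, v }.
From Args -> Decl Call: add FIRST(Decl) = { j, m, v }.
Args -> v contributes {v}.
Union: FIRST(Args) = { j, m, v }.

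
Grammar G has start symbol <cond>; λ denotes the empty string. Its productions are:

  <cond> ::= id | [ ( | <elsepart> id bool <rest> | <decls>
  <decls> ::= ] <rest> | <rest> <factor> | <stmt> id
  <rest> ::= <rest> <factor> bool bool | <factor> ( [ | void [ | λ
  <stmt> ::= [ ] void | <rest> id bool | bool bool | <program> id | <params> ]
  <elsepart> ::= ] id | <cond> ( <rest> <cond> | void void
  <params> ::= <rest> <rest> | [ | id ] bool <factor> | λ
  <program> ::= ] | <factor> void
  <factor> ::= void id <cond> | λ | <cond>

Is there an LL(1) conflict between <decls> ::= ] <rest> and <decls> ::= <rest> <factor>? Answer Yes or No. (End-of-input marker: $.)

Yes

FIRST(] <rest>) = { ] } and FIRST(<rest> <factor>) = { (, [, ], bool, id, void, λ }.
Both contain ], so the two alternatives are not disjoint — LL(1) conflict.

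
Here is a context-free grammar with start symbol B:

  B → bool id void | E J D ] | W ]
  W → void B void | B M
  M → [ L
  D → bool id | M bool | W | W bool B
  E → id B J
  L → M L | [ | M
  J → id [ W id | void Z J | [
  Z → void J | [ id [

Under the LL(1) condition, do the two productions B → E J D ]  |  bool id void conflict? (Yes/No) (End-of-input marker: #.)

No

FIRST(E J D ]) = { id } and FIRST(bool id void) = { bool }.
The FIRST sets are disjoint and neither alternative is nullable — no conflict.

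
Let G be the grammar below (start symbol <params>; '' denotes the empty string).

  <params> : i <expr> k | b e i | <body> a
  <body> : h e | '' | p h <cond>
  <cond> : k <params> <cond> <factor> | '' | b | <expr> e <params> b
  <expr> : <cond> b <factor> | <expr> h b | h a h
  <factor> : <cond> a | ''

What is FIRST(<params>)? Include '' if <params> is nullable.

{ a, b, h, i, p }

<params> : i <expr> k contributes {i}.
<params> : b e i contributes {b}.
From <params> : <body> a: <body> nullable, take FIRST(<body>) ∪ {a} = { a, h, p }.
Union: FIRST(<params>) = { a, b, h, i, p }.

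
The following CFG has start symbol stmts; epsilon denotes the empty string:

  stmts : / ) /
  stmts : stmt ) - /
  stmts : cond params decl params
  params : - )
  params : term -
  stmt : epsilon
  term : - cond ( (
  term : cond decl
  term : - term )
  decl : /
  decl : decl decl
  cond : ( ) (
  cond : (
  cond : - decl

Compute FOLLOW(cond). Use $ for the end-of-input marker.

In stmts : cond params decl params: add FIRST(params decl params) = { (, - }.
In term : - cond ( (: add FIRST(( () = { ( }.
In term : cond decl: add FIRST(decl) = { / }.
Union: FOLLOW(cond) = { (, -, / }.

{ (, -, / }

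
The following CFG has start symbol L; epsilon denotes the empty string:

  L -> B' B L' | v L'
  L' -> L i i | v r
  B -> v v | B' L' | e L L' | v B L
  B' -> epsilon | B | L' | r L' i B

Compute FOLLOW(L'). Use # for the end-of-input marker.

In L -> B' B L': L' is at the end, add FOLLOW(L) = { #, e, i, r, v }.
In L -> v L': L' is at the end, add FOLLOW(L) = { #, e, i, r, v }.
In B -> B' L': L' is at the end, add FOLLOW(B) = { e, r, v }.
In B -> e L L': L' is at the end, add FOLLOW(B) = { e, r, v }.
In B' -> L': L' is at the end, add FOLLOW(B') = { e, r, v }.
In B' -> r L' i B: add FIRST(i B) = { i }.
Union: FOLLOW(L') = { #, e, i, r, v }.

{ #, e, i, r, v }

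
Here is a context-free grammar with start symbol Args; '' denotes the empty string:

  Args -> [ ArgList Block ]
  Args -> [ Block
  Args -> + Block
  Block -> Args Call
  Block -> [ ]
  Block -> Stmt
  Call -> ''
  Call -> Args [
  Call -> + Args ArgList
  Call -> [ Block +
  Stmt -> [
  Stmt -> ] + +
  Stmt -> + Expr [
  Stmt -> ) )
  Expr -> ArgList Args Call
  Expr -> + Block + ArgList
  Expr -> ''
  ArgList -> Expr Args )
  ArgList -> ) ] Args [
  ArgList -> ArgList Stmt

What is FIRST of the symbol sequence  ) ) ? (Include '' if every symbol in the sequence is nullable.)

) is a terminal; add {)} and stop.

{ ) }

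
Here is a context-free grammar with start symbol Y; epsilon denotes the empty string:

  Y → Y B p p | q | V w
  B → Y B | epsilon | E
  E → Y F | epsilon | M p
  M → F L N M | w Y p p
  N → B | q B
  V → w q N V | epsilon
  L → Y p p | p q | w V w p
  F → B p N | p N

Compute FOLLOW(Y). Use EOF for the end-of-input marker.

{ EOF, p, q, w }

Y is the start symbol, so EOF ∈ FOLLOW(Y).
In Y → Y B p p: add FIRST(B p p) = { p, q, w }.
In B → Y B: add FIRST(B)\{epsilon} = { p, q, w }.
  Since B is nullable, also add FOLLOW(B) = { p, q, w }.
In E → Y F: add FIRST(F) = { p, q, w }.
In M → w Y p p: add FIRST(p p) = { p }.
In L → Y p p: add FIRST(p p) = { p }.
Union: FOLLOW(Y) = { EOF, p, q, w }.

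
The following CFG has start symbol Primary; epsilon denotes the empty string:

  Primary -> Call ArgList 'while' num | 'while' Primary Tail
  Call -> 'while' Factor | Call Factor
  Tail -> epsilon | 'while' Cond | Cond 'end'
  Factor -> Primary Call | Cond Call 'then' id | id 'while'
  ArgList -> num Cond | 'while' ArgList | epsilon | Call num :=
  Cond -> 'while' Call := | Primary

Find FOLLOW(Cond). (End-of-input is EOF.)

In Tail -> 'while' Cond: Cond is at the end, add FOLLOW(Tail) = { EOF, 'end', 'while' }.
In Tail -> Cond 'end': add FIRST('end') = { 'end' }.
In Factor -> Cond Call 'then' id: add FIRST(Call 'then' id) = { 'while' }.
In ArgList -> num Cond: Cond is at the end, add FOLLOW(ArgList) = { 'while' }.
Union: FOLLOW(Cond) = { EOF, 'end', 'while' }.

{ EOF, 'end', 'while' }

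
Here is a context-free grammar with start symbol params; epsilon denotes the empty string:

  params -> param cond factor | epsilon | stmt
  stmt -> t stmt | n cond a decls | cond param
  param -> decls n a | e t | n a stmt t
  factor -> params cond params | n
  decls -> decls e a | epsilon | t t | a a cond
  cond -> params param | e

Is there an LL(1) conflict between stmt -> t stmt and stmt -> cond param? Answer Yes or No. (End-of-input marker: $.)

FIRST(t stmt) = { t } and FIRST(cond param) = { a, e, n, t }.
Both contain t, so the two alternatives are not disjoint — LL(1) conflict.

Yes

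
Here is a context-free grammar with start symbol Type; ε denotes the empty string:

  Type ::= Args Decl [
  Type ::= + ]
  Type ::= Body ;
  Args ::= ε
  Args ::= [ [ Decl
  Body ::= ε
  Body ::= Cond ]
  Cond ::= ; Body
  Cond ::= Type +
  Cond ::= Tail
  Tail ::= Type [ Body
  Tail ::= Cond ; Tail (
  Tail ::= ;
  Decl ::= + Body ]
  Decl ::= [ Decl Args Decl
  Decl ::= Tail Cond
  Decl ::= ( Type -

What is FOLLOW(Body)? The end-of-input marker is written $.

{ (, +, ;, [, ] }

In Type ::= Body ;: add FIRST(;) = { ; }.
In Cond ::= ; Body: Body is at the end, add FOLLOW(Cond) = { (, +, ;, [, ] }.
In Tail ::= Type [ Body: Body is at the end, add FOLLOW(Tail) = { (, +, ;, [, ] }.
In Decl ::= + Body ]: add FIRST(]) = { ] }.
Union: FOLLOW(Body) = { (, +, ;, [, ] }.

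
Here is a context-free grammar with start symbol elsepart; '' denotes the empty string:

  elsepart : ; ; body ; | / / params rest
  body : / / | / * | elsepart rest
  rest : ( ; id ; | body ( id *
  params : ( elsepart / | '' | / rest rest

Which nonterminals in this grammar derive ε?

Directly nullable (have an ''-production): params.
No other nonterminal has a production whose RHS symbols are all nullable.

{ params }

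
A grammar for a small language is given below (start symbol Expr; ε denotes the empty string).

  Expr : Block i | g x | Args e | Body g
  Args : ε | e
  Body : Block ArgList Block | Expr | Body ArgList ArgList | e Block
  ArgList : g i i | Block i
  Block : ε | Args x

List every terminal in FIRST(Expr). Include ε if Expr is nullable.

From Expr : Block i: Block nullable, take FIRST(Block) ∪ {i} = { e, i, x }.
Expr : g x contributes {g}.
From Expr : Args e: Args nullable, take FIRST(Args) ∪ {e} = { e }.
From Expr : Body g: add FIRST(Body) = { e, g, i, x }.
Union: FIRST(Expr) = { e, g, i, x }.

{ e, g, i, x }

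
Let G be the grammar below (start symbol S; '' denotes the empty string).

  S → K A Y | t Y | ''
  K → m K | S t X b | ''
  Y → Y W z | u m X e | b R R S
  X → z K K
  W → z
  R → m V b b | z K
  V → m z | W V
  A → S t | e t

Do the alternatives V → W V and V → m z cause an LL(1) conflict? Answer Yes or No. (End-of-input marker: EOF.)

No

FIRST(W V) = { z } and FIRST(m z) = { m }.
The FIRST sets are disjoint and neither alternative is nullable — no conflict.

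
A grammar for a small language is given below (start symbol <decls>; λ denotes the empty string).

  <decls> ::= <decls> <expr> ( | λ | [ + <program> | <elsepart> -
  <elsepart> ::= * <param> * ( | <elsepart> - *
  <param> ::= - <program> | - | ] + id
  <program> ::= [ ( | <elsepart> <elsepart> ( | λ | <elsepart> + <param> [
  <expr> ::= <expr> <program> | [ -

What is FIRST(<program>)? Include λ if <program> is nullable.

<program> ::= [ ( contributes {[}.
From <program> ::= <elsepart> <elsepart> (: add FIRST(<elsepart>) = { * }.
<program> ::= λ contributes λ.
From <program> ::= <elsepart> + <param> [: add FIRST(<elsepart>) = { * }.
Union: FIRST(<program>) = { *, [, λ }.

{ *, [, λ }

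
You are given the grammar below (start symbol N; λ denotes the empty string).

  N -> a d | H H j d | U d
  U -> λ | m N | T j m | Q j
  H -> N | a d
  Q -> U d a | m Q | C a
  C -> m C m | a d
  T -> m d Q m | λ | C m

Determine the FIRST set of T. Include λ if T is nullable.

T -> m d Q m contributes {m}.
T -> λ contributes λ.
From T -> C m: add FIRST(C) = { a, m }.
Union: FIRST(T) = { a, m, λ }.

{ a, m, λ }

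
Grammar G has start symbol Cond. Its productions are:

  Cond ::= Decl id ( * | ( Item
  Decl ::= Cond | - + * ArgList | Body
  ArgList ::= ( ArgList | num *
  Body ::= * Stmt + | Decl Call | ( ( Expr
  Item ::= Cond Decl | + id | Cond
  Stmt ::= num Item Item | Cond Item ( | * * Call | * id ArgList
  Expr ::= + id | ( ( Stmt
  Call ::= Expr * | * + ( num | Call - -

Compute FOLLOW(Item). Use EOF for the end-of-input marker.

{ EOF, (, *, +, -, id }

In Cond ::= ( Item: Item is at the end, add FOLLOW(Cond) = { EOF, (, *, +, -, id }.
In Stmt ::= num Item Item: add FIRST(Item) = { (, *, +, - }.
In Stmt ::= num Item Item: Item is at the end, add FOLLOW(Stmt) = { EOF, (, *, +, -, id }.
In Stmt ::= Cond Item (: add FIRST(() = { ( }.
Union: FOLLOW(Item) = { EOF, (, *, +, -, id }.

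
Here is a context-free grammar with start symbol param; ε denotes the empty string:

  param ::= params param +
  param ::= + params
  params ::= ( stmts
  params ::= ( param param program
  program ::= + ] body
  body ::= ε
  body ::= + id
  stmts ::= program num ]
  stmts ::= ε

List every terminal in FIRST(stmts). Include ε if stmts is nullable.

{ +, ε }

From stmts ::= program num ]: add FIRST(program) = { + }.
stmts ::= ε contributes ε.
Union: FIRST(stmts) = { +, ε }.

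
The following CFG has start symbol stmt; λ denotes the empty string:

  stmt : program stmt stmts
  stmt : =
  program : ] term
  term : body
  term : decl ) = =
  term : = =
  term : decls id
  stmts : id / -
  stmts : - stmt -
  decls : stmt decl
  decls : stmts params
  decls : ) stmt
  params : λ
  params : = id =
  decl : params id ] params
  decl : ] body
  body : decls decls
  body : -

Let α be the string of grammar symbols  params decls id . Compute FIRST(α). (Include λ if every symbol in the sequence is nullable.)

Add FIRST(params)\{λ} = { = }; params is nullable, continue.
Add FIRST(decls) = { ), -, =, ], id }; decls is not nullable, stop.

{ ), -, =, ], id }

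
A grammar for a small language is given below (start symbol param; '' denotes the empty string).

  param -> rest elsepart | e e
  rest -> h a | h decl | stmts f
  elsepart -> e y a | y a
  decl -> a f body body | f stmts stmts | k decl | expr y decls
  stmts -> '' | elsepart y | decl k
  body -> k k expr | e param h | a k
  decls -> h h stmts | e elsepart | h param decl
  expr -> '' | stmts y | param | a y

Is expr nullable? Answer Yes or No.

expr has an ''-production, so expr ⇒ ''.

Yes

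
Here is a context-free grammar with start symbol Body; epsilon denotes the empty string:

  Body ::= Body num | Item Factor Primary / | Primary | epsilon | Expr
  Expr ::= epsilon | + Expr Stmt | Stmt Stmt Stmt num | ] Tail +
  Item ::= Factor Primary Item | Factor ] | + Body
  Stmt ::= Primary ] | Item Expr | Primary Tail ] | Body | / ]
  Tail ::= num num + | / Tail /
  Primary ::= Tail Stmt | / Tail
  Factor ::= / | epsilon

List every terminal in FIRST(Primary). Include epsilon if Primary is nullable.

{ /, num }

From Primary ::= Tail Stmt: add FIRST(Tail) = { /, num }.
Primary ::= / Tail contributes {/}.
Union: FIRST(Primary) = { /, num }.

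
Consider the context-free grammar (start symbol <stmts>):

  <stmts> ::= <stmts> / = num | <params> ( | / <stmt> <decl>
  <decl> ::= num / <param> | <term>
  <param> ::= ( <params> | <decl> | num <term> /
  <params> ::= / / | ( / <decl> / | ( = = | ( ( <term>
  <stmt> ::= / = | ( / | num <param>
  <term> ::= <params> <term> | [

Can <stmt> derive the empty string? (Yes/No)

No nonterminal in this grammar is nullable.
No production of <stmt> has an RHS whose symbols are all nullable, so <stmt> is not nullable.

No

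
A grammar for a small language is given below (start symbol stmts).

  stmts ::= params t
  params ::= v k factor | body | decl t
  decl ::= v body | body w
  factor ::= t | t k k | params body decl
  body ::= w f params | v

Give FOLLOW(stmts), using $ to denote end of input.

{ $ }

stmts is the start symbol, so $ ∈ FOLLOW(stmts).
Union: FOLLOW(stmts) = { $ }.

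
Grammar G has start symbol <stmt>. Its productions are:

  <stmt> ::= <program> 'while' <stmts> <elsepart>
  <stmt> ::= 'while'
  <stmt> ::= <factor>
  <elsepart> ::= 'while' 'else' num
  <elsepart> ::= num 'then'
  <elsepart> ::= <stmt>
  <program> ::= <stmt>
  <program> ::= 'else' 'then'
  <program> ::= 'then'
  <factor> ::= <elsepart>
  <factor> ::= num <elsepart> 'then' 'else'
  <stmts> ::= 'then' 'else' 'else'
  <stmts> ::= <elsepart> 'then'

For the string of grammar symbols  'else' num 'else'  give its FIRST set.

{ 'else' }

'else' is a terminal; add {'else'} and stop.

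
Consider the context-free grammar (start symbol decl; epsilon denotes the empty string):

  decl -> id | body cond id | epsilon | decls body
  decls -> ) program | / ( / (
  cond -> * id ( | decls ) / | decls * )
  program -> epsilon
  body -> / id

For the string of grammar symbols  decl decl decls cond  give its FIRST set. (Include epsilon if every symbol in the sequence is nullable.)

Add FIRST(decl)\{epsilon} = { ), /, id }; decl is nullable, continue.
Add FIRST(decl)\{epsilon} = { ), /, id }; decl is nullable, continue.
Add FIRST(decls) = { ), / }; decls is not nullable, stop.

{ ), /, id }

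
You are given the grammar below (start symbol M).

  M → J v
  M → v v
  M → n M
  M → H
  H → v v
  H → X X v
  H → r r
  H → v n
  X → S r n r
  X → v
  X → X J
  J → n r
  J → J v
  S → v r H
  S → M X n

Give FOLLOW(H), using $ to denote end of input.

In M → H: H is at the end, add FOLLOW(M) = { $, n, r, v }.
In S → v r H: H is at the end, add FOLLOW(S) = { r }.
Union: FOLLOW(H) = { $, n, r, v }.

{ $, n, r, v }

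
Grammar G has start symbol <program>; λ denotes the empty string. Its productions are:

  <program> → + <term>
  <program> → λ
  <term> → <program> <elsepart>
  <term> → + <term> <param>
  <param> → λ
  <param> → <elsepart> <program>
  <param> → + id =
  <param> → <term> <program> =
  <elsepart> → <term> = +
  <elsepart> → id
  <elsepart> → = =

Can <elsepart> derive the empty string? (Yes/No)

No

Nullable nonterminals: <param>, <program>.
No production of <elsepart> has an RHS whose symbols are all nullable, so <elsepart> is not nullable.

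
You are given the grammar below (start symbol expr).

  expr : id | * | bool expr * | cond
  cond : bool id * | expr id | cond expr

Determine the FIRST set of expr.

{ *, bool, id }

expr : id contributes {id}.
expr : * contributes {*}.
expr : bool expr * contributes {bool}.
From expr : cond: add FIRST(cond) = { *, bool, id }.
Union: FIRST(expr) = { *, bool, id }.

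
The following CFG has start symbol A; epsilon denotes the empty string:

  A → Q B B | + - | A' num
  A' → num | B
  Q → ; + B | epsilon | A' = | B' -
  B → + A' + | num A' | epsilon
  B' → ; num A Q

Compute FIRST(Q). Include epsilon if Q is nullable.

{ +, ;, =, num, epsilon }

Q → ; + B contributes {;}.
Q → epsilon contributes epsilon.
From Q → A' =: A' nullable, take FIRST(A') ∪ {=} = { +, =, num }.
From Q → B' -: add FIRST(B') = { ; }.
Union: FIRST(Q) = { +, ;, =, num, epsilon }.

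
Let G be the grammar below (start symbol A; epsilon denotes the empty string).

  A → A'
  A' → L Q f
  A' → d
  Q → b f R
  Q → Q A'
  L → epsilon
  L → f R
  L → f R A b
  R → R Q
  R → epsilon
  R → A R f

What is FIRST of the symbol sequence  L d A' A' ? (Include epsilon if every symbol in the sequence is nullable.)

Add FIRST(L)\{epsilon} = { f }; L is nullable, continue.
d is a terminal; add {d} and stop.

{ d, f }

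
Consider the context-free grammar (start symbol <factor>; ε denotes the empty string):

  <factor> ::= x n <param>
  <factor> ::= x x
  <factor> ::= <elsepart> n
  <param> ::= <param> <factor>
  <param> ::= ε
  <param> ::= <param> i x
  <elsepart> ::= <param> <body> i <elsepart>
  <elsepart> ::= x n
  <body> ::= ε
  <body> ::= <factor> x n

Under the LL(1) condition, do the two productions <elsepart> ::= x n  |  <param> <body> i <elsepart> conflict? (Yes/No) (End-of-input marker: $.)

Yes

FIRST(x n) = { x } and FIRST(<param> <body> i <elsepart>) = { i, x }.
Both contain x, so the two alternatives are not disjoint — LL(1) conflict.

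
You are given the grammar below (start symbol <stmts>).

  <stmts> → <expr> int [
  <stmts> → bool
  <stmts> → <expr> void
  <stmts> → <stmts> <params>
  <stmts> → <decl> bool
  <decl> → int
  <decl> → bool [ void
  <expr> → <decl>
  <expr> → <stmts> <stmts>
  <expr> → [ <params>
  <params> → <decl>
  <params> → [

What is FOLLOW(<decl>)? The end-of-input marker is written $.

In <stmts> → <decl> bool: add FIRST(bool) = { bool }.
In <expr> → <decl>: <decl> is at the end, add FOLLOW(<expr>) = { int, void }.
In <params> → <decl>: <decl> is at the end, add FOLLOW(<params>) = { $, [, bool, int, void }.
Union: FOLLOW(<decl>) = { $, [, bool, int, void }.

{ $, [, bool, int, void }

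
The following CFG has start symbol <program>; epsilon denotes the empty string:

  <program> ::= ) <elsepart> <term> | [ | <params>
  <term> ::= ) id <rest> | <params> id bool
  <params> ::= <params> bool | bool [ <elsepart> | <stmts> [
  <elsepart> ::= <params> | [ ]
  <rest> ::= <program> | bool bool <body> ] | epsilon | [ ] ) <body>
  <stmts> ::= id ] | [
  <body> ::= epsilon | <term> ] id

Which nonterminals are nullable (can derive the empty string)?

{ <body>, <rest> }

Directly nullable (have an epsilon-production): <rest>, <body>.
No other nonterminal has a production whose RHS symbols are all nullable.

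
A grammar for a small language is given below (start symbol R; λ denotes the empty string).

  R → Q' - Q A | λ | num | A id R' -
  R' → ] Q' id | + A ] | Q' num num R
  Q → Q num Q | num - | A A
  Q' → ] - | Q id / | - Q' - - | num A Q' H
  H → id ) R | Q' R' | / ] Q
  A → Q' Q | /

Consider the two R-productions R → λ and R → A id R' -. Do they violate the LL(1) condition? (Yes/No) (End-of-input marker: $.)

FIRST(λ) = { λ } and FIRST(A id R' -) = { -, /, ], num }.
The first alternative is nullable and FOLLOW(R) = { $, +, -, /, ], id, num } shares - with FIRST of the second — conflict.

Yes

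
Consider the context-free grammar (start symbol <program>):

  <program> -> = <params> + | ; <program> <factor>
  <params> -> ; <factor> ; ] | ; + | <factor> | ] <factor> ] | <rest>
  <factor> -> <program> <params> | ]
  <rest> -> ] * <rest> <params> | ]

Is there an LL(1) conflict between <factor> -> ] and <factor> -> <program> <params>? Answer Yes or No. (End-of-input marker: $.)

FIRST(]) = { ] } and FIRST(<program> <params>) = { ;, = }.
The FIRST sets are disjoint and neither alternative is nullable — no conflict.

No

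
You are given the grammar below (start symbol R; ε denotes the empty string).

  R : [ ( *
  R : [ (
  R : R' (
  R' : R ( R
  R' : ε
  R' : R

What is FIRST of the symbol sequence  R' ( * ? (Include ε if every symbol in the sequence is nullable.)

Add FIRST(R')\{ε} = { (, [ }; R' is nullable, continue.
( is a terminal; add {(} and stop.

{ (, [ }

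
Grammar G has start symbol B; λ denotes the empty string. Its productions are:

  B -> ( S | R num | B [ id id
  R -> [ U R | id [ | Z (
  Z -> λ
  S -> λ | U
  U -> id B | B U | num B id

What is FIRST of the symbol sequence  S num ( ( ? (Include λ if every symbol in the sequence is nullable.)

{ (, [, id, num }

Add FIRST(S)\{λ} = { (, [, id, num }; S is nullable, continue.
num is a terminal; add {num} and stop.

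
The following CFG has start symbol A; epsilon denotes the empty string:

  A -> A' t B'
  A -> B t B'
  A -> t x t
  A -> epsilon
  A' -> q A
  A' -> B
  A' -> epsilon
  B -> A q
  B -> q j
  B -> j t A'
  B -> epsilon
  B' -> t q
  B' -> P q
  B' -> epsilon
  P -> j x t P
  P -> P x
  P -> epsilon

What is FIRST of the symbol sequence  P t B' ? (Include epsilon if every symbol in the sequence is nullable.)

Add FIRST(P)\{epsilon} = { j, x }; P is nullable, continue.
t is a terminal; add {t} and stop.

{ j, t, x }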